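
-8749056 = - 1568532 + -7180524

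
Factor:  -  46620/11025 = -2^2*5^( - 1)*7^ ( - 1)*37^1 = - 148/35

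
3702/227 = 16  +  70/227   =  16.31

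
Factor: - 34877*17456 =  -2^4*1091^1*34877^1 = - 608812912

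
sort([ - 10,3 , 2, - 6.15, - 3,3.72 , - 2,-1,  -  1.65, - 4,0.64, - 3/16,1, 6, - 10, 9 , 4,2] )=[ - 10, - 10,  -  6.15, - 4, - 3,-2, - 1.65,-1,-3/16,0.64,1,2,2, 3,3.72,4,  6,9 ] 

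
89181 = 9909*9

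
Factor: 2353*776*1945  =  2^3*5^1*13^1*97^1*181^1*389^1  =  3551429960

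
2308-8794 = -6486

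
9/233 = 9/233= 0.04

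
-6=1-7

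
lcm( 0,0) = 0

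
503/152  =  3+47/152=3.31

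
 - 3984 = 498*( - 8 ) 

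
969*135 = 130815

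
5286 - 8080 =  - 2794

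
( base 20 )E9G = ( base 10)5796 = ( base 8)13244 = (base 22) BLA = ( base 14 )2180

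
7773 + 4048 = 11821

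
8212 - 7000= 1212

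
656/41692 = 164/10423 = 0.02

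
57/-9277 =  - 1+9220/9277 =-0.01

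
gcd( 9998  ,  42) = 2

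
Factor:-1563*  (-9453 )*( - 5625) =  - 3^4*5^4 * 23^1*137^1*521^1 = -83109594375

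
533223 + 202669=735892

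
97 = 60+37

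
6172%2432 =1308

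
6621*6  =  39726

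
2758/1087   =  2+584/1087 = 2.54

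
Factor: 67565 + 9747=2^9*151^1 = 77312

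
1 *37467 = 37467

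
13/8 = 13/8=1.62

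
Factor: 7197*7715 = 3^1*5^1 * 1543^1*2399^1 = 55524855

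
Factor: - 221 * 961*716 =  - 152064796 = - 2^2 * 13^1*17^1*31^2*179^1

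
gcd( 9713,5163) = 1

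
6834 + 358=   7192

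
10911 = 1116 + 9795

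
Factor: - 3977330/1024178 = -1988665/512089 = - 5^1*7^2 * 31^ ( - 1)*8117^1*16519^(-1) 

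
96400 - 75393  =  21007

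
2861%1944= 917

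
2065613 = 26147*79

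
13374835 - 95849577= - 82474742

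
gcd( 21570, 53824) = 2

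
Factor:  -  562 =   -  2^1*281^1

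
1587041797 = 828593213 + 758448584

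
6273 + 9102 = 15375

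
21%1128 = 21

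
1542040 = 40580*38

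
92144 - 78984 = 13160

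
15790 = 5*3158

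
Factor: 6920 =2^3*5^1*173^1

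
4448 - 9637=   -  5189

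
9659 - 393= 9266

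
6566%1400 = 966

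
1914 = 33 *58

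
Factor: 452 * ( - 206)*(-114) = 10614768 = 2^4*3^1*19^1 * 103^1*113^1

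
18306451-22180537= - 3874086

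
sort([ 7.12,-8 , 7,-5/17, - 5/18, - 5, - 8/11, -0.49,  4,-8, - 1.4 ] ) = [ - 8, - 8, - 5, - 1.4, - 8/11, - 0.49, - 5/17,-5/18, 4,7,7.12 ]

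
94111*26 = 2446886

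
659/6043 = 659/6043 = 0.11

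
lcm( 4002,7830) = 180090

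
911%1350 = 911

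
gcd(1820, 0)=1820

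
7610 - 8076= -466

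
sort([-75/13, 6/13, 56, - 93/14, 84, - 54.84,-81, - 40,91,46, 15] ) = [ - 81, - 54.84, - 40, - 93/14, - 75/13,6/13,15, 46, 56, 84, 91]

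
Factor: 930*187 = 173910 = 2^1*3^1*5^1*11^1 * 17^1 *31^1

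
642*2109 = 1353978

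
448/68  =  112/17=6.59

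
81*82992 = 6722352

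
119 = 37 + 82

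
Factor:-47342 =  - 2^1*23671^1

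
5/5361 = 5/5361  =  0.00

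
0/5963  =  0  =  0.00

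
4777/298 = 4777/298 = 16.03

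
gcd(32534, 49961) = 1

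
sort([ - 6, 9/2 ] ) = [- 6, 9/2 ]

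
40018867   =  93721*427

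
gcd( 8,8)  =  8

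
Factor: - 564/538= - 282/269 = -2^1*3^1*47^1*269^( -1)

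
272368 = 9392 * 29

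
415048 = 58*7156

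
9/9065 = 9/9065 = 0.00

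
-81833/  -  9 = 81833/9= 9092.56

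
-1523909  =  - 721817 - 802092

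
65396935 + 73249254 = 138646189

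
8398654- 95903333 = - 87504679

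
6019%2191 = 1637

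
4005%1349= 1307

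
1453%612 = 229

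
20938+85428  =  106366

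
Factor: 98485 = 5^1*19697^1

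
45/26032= 45/26032 = 0.00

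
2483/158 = 2483/158 = 15.72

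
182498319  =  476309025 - 293810706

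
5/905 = 1/181 = 0.01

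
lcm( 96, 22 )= 1056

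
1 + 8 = 9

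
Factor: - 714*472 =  - 2^4*3^1 *7^1*17^1*59^1 = - 337008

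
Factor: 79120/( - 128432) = - 5^1*43^1*349^(-1) = - 215/349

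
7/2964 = 7/2964 = 0.00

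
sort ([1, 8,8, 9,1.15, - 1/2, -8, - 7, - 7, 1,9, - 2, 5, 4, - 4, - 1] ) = [  -  8 ,-7, - 7,  -  4, - 2,-1,- 1/2,1, 1,  1.15,4, 5, 8, 8,9, 9]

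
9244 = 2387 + 6857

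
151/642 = 151/642 = 0.24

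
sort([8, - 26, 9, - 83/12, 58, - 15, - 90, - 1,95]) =[  -  90, - 26, - 15,  -  83/12,-1 , 8, 9  ,  58, 95]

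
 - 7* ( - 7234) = 50638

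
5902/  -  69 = -86+32/69 = - 85.54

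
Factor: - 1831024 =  - 2^4* 13^1*8803^1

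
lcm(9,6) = 18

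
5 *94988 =474940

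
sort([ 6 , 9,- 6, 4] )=[ - 6, 4 , 6, 9]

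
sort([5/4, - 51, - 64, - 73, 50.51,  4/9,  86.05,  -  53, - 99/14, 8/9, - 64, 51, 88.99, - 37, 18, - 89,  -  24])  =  [ - 89,-73,-64 , - 64, - 53, - 51, - 37, - 24 , - 99/14, 4/9,  8/9 , 5/4,18,50.51, 51, 86.05, 88.99] 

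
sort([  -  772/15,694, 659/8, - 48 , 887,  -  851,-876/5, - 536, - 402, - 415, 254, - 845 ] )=[ - 851, - 845, - 536, - 415 ,-402, - 876/5, - 772/15, - 48, 659/8,  254,694, 887] 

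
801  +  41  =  842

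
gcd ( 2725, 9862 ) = 1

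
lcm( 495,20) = 1980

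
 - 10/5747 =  - 10/5747 = -  0.00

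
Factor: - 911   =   - 911^1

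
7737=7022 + 715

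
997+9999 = 10996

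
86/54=43/27 = 1.59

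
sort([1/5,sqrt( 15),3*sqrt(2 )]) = [1/5,sqrt(15 ), 3*sqrt (2 ) ] 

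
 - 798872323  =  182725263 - 981597586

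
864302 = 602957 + 261345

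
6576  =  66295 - 59719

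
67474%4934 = 3332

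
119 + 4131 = 4250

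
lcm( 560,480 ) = 3360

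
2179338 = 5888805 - 3709467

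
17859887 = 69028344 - 51168457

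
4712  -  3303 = 1409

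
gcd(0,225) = 225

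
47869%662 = 205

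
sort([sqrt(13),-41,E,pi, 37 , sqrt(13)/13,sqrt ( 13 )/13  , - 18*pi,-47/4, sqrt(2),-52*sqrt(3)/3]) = [ - 18*pi, - 41, - 52*sqrt(3) /3, - 47/4, sqrt (13 )/13, sqrt(13 )/13,sqrt(2 ),E, pi,sqrt(13), 37 ] 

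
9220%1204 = 792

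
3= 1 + 2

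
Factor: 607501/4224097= 163^1 * 3727^1*4224097^( - 1)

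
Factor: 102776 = 2^3*29^1*443^1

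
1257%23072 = 1257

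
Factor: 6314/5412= 7/6 = 2^ (-1 )*3^ ( - 1)*7^1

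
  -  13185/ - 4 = 3296+1/4 =3296.25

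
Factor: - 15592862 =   -  2^1*79^1 * 98689^1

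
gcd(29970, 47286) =666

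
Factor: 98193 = 3^1 * 71^1*461^1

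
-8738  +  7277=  - 1461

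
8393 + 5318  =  13711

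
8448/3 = 2816  =  2816.00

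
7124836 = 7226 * 986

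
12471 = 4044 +8427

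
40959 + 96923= 137882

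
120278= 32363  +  87915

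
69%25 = 19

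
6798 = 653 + 6145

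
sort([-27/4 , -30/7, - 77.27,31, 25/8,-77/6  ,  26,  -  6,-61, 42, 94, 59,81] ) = [ - 77.27, - 61,-77/6,-27/4, - 6 ,- 30/7,25/8,26,31, 42, 59,  81,  94 ]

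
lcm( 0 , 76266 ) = 0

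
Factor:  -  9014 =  - 2^1*4507^1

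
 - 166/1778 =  - 83/889 =- 0.09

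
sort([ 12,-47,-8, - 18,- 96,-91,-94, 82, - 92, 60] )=[-96,-94 , - 92, - 91, - 47,-18, - 8,  12,60, 82] 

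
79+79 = 158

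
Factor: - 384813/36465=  - 897/85 = -3^1*5^( - 1)*13^1*17^( - 1 )*23^1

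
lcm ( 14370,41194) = 617910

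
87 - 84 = 3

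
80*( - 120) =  - 9600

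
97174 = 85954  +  11220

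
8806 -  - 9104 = 17910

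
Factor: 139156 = 2^2 * 19^1 * 1831^1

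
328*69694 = 22859632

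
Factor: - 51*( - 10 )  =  2^1*3^1 * 5^1*17^1  =  510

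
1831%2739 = 1831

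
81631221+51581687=133212908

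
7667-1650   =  6017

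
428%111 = 95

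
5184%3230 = 1954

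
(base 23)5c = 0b1111111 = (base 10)127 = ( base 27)4J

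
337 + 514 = 851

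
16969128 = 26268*646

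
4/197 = 4/197 = 0.02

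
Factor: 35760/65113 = 2^4*3^1*5^1 * 19^( -1)*23^( - 1) = 240/437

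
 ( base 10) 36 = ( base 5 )121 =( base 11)33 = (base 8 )44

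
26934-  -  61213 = 88147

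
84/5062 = 42/2531 = 0.02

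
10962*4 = 43848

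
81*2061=166941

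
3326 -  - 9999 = 13325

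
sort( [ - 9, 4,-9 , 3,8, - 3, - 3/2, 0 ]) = [  -  9, - 9, - 3, - 3/2, 0,3 , 4,  8] 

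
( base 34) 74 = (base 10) 242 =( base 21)bb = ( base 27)8q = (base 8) 362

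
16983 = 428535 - 411552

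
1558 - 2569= - 1011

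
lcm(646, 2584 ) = 2584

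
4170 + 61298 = 65468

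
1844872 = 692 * 2666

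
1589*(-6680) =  - 10614520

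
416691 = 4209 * 99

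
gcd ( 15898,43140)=2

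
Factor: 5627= 17^1 * 331^1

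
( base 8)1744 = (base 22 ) 216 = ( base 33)u6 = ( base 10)996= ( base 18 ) 316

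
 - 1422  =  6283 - 7705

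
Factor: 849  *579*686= 337217706 = 2^1* 3^2 * 7^3 * 193^1*283^1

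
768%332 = 104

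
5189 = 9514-4325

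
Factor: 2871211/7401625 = 410173/1057375  =  5^( -3)*11^( - 1)*769^(-1 )*410173^1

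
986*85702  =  84502172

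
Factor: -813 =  - 3^1*271^1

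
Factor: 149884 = 2^2 *7^1*53^1 * 101^1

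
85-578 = - 493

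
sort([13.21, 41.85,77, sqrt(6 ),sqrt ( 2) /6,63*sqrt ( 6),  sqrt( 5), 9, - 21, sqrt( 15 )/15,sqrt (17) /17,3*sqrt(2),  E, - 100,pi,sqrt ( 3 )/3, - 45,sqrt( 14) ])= [ - 100 , - 45, - 21 , sqrt(2) /6, sqrt( 17 )/17, sqrt( 15) /15,sqrt( 3) /3,sqrt ( 5), sqrt(6 ),E,  pi, sqrt( 14),3*sqrt( 2),9,13.21 , 41.85,77,63*sqrt ( 6 ) ]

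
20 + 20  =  40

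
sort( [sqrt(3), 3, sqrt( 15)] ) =[sqrt( 3 ),3, sqrt(15)]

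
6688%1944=856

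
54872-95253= - 40381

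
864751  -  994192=  -  129441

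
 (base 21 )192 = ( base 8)1170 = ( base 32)JO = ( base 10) 632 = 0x278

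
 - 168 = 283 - 451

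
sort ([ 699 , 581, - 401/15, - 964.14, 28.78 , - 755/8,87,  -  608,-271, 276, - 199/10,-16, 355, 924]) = [-964.14, - 608, - 271, - 755/8, - 401/15,-199/10, - 16, 28.78,87,276,355,581,699 , 924 ]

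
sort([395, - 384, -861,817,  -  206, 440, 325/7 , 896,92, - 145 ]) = [-861, - 384,- 206, - 145,325/7,  92, 395, 440 , 817,896 ]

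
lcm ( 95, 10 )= 190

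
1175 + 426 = 1601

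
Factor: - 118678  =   - 2^1*7^3*173^1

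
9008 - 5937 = 3071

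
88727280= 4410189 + 84317091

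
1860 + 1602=3462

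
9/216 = 1/24 = 0.04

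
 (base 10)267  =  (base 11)223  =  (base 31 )8J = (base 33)83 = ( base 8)413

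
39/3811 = 39/3811 =0.01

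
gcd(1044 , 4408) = 116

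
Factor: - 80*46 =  - 3680  =  - 2^5*5^1 * 23^1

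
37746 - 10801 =26945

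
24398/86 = 283 + 30/43= 283.70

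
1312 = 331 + 981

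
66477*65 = 4321005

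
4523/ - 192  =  -4523/192 = - 23.56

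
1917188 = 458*4186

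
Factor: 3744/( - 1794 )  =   - 2^4*3^1 * 23^( - 1) =-  48/23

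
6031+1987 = 8018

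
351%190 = 161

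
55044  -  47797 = 7247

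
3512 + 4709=8221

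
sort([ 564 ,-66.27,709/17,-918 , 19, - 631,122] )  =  [ - 918,-631, - 66.27 , 19, 709/17, 122,  564]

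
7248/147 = 49 + 15/49 = 49.31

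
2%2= 0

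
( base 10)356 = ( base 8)544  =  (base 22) G4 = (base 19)IE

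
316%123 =70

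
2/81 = 2/81= 0.02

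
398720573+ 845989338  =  1244709911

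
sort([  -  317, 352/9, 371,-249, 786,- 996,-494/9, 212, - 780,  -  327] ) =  [ - 996, - 780,  -  327, -317, - 249, -494/9,  352/9, 212, 371,786 ] 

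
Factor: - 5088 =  - 2^5*3^1*53^1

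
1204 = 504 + 700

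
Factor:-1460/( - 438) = 10/3= 2^1*3^( - 1) * 5^1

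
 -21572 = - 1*21572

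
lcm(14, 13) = 182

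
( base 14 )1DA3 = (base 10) 5435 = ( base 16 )153b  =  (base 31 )5KA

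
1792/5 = 358+2/5= 358.40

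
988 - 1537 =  - 549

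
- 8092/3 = - 8092/3=-  2697.33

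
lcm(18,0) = 0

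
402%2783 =402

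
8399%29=18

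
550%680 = 550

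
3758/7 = 3758/7=536.86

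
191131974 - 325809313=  - 134677339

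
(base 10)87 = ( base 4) 1113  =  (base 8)127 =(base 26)39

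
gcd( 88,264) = 88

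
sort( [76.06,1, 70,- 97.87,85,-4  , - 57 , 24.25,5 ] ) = [-97.87, - 57, - 4,  1,5,24.25,70 , 76.06,85] 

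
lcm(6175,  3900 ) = 74100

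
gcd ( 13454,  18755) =31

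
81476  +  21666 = 103142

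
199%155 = 44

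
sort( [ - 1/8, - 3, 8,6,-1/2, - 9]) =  [ - 9, - 3, - 1/2, - 1/8 , 6,8]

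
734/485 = 734/485=1.51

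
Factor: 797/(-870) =  -  2^( - 1)*3^(-1 )*5^( - 1)*29^(  -  1)*797^1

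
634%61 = 24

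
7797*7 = 54579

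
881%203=69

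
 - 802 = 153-955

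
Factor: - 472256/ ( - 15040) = 5^( - 1 )*157^1 = 157/5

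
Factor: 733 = 733^1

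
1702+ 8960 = 10662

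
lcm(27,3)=27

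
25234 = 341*74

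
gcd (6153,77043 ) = 3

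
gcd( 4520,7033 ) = 1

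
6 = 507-501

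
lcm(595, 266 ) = 22610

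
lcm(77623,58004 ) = 5278364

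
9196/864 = 2299/216 = 10.64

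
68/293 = 68/293 = 0.23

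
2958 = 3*986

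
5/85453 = 5/85453 = 0.00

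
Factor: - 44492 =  - 2^2*7^2*227^1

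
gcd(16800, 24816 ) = 48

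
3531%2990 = 541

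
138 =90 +48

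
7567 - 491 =7076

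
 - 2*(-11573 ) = 23146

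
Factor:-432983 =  - 432983^1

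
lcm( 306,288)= 4896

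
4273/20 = 213  +  13/20=   213.65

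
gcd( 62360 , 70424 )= 8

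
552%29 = 1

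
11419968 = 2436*4688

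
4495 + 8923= 13418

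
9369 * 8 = 74952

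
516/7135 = 516/7135 =0.07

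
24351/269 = 24351/269 = 90.52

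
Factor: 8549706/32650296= 1424951/5441716 = 2^( - 2)*7^(  -  1)*11^1*109^( - 1)*281^1*461^1*1783^ ( - 1 )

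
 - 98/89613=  - 1 + 89515/89613=-  0.00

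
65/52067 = 65/52067 = 0.00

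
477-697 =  - 220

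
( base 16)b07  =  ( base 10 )2823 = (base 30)343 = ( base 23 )57H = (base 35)2an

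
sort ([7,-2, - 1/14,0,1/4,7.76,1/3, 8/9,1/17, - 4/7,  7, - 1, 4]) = [-2, - 1, - 4/7, - 1/14, 0,1/17 , 1/4 , 1/3, 8/9,  4,7, 7 , 7.76]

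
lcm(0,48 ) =0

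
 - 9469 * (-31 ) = 293539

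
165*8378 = 1382370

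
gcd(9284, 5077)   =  1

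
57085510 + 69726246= 126811756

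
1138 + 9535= 10673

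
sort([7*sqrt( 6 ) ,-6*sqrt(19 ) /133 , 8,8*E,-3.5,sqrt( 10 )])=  [ - 3.5, - 6*sqrt(19)/133, sqrt(10) , 8,7*sqrt(6) , 8*E] 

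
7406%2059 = 1229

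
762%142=52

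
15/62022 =5/20674  =  0.00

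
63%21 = 0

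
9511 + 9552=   19063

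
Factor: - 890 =  -  2^1*5^1*89^1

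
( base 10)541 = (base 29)IJ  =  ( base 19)199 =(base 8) 1035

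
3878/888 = 1939/444 = 4.37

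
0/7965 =0= 0.00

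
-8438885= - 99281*85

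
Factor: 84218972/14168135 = 2^2* 5^( - 1)*149^1 * 141307^1*2833627^( - 1)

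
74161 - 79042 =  - 4881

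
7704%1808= 472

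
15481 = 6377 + 9104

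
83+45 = 128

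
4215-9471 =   -  5256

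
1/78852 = 1/78852 = 0.00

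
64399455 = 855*75321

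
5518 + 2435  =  7953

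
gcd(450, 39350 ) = 50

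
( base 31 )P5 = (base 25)165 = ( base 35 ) ma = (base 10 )780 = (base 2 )1100001100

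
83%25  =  8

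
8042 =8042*1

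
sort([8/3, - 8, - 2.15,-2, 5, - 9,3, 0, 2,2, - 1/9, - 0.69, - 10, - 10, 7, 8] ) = [ - 10, - 10,  -  9, - 8, - 2.15, - 2 , - 0.69 , - 1/9,0, 2,2, 8/3, 3,5, 7, 8] 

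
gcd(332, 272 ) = 4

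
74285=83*895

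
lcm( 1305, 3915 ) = 3915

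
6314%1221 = 209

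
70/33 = 2 + 4/33= 2.12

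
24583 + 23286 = 47869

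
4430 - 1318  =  3112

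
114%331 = 114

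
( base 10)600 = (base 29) kk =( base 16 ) 258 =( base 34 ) HM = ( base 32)IO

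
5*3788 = 18940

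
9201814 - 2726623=6475191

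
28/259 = 4/37 = 0.11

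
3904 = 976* 4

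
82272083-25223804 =57048279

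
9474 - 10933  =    -  1459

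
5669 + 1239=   6908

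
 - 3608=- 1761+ - 1847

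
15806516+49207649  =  65014165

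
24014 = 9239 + 14775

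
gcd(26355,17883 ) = 3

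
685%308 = 69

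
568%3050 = 568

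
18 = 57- 39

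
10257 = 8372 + 1885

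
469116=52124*9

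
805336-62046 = 743290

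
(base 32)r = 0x1B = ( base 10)27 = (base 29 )r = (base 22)15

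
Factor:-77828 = - 2^2 * 19457^1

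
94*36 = 3384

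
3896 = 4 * 974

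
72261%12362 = 10451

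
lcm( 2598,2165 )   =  12990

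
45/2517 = 15/839= 0.02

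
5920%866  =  724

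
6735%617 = 565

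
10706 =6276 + 4430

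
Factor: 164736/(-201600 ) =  - 5^( - 2)*7^( - 1)*11^1*13^1 = -143/175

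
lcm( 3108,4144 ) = 12432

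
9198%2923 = 429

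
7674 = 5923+1751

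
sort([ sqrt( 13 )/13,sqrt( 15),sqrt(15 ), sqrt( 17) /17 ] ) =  [ sqrt(17)/17  ,  sqrt(13 ) /13, sqrt( 15),sqrt( 15 )] 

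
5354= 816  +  4538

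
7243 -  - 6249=13492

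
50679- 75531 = - 24852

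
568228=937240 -369012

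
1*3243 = 3243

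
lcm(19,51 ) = 969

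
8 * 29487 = 235896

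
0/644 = 0 =0.00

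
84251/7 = 84251/7 = 12035.86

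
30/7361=30/7361  =  0.00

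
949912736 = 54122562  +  895790174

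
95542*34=3248428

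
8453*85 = 718505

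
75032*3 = 225096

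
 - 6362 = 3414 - 9776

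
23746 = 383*62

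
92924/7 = 13274 + 6/7 = 13274.86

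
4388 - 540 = 3848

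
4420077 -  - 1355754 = 5775831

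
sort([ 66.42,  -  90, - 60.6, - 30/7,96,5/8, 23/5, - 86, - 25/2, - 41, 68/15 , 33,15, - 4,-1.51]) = [ - 90, - 86,-60.6, - 41,-25/2, - 30/7, - 4,-1.51, 5/8, 68/15,23/5 , 15,33, 66.42,96] 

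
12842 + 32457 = 45299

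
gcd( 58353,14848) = 1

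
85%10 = 5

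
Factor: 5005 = 5^1* 7^1*11^1 * 13^1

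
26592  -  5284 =21308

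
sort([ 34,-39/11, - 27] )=[-27, - 39/11, 34]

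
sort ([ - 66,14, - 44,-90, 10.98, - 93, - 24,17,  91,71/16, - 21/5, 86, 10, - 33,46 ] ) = [ - 93, - 90, - 66, - 44,  -  33,-24,-21/5,71/16, 10,10.98,14, 17, 46, 86, 91 ] 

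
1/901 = 1/901 = 0.00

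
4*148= 592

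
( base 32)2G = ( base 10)80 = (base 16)50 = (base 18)48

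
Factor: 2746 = 2^1*1373^1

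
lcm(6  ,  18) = 18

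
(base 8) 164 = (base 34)3E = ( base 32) 3k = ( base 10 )116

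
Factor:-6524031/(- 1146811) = 3^1*41^(- 1 )*83^ ( - 1)*337^(-1)*2174677^1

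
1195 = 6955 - 5760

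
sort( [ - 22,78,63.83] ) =[  -  22 , 63.83,78] 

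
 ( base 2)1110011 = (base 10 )115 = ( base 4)1303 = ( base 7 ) 223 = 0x73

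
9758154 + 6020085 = 15778239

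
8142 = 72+8070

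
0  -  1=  - 1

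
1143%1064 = 79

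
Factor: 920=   2^3*5^1*23^1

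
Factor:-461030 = - 2^1 * 5^1 * 46103^1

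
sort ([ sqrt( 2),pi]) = [ sqrt (2)  ,  pi]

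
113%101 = 12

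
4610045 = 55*83819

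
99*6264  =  620136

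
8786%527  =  354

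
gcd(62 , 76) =2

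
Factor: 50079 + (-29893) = 20186 = 2^1*10093^1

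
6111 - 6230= - 119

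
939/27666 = 313/9222 = 0.03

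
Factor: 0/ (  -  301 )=0=0^1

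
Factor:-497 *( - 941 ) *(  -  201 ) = -3^1* 7^1*67^1*71^1* 941^1 = - 94003077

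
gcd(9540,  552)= 12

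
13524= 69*196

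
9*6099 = 54891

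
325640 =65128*5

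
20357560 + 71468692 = 91826252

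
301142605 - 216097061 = 85045544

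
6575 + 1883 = 8458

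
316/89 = 3 + 49/89 = 3.55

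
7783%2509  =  256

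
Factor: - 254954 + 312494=57540 = 2^2 * 3^1*5^1*7^1*137^1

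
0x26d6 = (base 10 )9942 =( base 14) 38a2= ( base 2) 10011011010110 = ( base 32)9mm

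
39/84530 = 39/84530 = 0.00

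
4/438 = 2/219 =0.01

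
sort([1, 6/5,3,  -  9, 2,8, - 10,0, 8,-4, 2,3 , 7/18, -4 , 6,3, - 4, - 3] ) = [ - 10, - 9, - 4, - 4,- 4, - 3,0, 7/18, 1 , 6/5,2, 2 , 3, 3,3, 6, 8,8]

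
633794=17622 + 616172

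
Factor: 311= 311^1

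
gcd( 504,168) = 168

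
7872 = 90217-82345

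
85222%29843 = 25536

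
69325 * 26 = 1802450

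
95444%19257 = 18416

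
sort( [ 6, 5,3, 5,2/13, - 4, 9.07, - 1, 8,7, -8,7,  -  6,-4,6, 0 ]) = [ - 8, - 6,-4,  -  4, - 1,  0, 2/13, 3,5, 5, 6, 6,7 , 7, 8 , 9.07] 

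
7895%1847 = 507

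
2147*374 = 802978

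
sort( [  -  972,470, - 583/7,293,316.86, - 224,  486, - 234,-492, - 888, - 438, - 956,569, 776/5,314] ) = [ - 972, - 956, - 888 , - 492, - 438, -234 , - 224,- 583/7, 776/5,293 , 314 , 316.86,470,486,569 ] 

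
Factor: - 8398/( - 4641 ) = 2^1*3^( -1)*7^(-1)*19^1 = 38/21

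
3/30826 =3/30826=   0.00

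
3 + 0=3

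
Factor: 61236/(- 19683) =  - 28/9 = - 2^2*3^( - 2)*7^1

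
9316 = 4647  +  4669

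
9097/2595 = 3 + 1312/2595 = 3.51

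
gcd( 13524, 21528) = 276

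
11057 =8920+2137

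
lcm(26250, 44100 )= 1102500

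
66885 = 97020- 30135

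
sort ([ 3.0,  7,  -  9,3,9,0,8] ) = [ - 9,0,3.0,3,7, 8,  9] 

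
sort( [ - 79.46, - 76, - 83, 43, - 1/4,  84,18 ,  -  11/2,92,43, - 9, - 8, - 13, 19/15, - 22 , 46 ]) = [ - 83, - 79.46, - 76, - 22, - 13 , - 9, -8,-11/2, - 1/4,19/15,18,43,43,46,84,92 ] 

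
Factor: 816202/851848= 893/932 = 2^ ( - 2 ) *19^1 * 47^1*233^ ( - 1)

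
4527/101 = 4527/101 = 44.82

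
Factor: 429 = 3^1*11^1*13^1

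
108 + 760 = 868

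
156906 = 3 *52302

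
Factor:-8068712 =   -  2^3*1008589^1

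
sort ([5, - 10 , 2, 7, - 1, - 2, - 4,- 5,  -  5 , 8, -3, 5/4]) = [ - 10  , - 5, - 5, - 4,-3, - 2, - 1, 5/4, 2, 5, 7,8 ]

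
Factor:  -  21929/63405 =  - 3^( - 2 )*5^( -1)*1409^( - 1 )*21929^1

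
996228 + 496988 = 1493216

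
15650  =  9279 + 6371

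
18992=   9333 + 9659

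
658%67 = 55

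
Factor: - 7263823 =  - 7^1*503^1*2063^1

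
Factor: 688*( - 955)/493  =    -  2^4*5^1 * 17^( - 1 )* 29^( - 1)*43^1*191^1 = - 657040/493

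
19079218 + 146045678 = 165124896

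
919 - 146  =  773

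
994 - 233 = 761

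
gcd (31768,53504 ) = 1672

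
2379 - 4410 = -2031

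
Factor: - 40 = -2^3*5^1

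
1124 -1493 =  - 369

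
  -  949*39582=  - 37563318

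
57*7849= 447393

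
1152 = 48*24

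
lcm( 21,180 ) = 1260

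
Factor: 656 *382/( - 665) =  - 2^5*5^( - 1 )*7^(  -  1) * 19^( - 1)*41^1*191^1 = - 250592/665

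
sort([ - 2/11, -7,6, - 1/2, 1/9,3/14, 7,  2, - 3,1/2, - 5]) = [  -  7, - 5,-3,- 1/2, - 2/11, 1/9, 3/14,1/2,  2, 6,  7] 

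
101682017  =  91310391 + 10371626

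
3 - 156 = - 153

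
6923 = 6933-10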